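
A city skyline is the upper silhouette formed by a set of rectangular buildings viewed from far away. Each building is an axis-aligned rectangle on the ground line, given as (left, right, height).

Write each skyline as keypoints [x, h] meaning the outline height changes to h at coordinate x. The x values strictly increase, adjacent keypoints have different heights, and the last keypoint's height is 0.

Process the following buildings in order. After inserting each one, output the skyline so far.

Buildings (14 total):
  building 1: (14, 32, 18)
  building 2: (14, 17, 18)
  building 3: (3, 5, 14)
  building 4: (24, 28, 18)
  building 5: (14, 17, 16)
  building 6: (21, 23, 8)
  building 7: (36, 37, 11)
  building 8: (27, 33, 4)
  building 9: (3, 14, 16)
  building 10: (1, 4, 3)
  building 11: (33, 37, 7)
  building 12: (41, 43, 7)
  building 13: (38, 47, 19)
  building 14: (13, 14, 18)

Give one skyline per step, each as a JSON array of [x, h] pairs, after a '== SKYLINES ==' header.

== SKYLINES ==
[[14,18],[32,0]]
[[14,18],[32,0]]
[[3,14],[5,0],[14,18],[32,0]]
[[3,14],[5,0],[14,18],[32,0]]
[[3,14],[5,0],[14,18],[32,0]]
[[3,14],[5,0],[14,18],[32,0]]
[[3,14],[5,0],[14,18],[32,0],[36,11],[37,0]]
[[3,14],[5,0],[14,18],[32,4],[33,0],[36,11],[37,0]]
[[3,16],[14,18],[32,4],[33,0],[36,11],[37,0]]
[[1,3],[3,16],[14,18],[32,4],[33,0],[36,11],[37,0]]
[[1,3],[3,16],[14,18],[32,4],[33,7],[36,11],[37,0]]
[[1,3],[3,16],[14,18],[32,4],[33,7],[36,11],[37,0],[41,7],[43,0]]
[[1,3],[3,16],[14,18],[32,4],[33,7],[36,11],[37,0],[38,19],[47,0]]
[[1,3],[3,16],[13,18],[32,4],[33,7],[36,11],[37,0],[38,19],[47,0]]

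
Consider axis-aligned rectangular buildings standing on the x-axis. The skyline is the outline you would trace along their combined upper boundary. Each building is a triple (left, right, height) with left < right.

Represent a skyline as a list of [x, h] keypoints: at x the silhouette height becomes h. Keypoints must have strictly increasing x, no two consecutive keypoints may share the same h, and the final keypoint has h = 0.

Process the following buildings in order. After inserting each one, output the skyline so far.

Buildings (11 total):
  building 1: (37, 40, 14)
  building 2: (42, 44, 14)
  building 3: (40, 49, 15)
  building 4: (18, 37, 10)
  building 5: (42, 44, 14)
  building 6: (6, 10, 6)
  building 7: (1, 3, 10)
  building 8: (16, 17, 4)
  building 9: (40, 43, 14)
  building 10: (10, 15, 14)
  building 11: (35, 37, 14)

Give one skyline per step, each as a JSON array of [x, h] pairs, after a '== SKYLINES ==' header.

== SKYLINES ==
[[37,14],[40,0]]
[[37,14],[40,0],[42,14],[44,0]]
[[37,14],[40,15],[49,0]]
[[18,10],[37,14],[40,15],[49,0]]
[[18,10],[37,14],[40,15],[49,0]]
[[6,6],[10,0],[18,10],[37,14],[40,15],[49,0]]
[[1,10],[3,0],[6,6],[10,0],[18,10],[37,14],[40,15],[49,0]]
[[1,10],[3,0],[6,6],[10,0],[16,4],[17,0],[18,10],[37,14],[40,15],[49,0]]
[[1,10],[3,0],[6,6],[10,0],[16,4],[17,0],[18,10],[37,14],[40,15],[49,0]]
[[1,10],[3,0],[6,6],[10,14],[15,0],[16,4],[17,0],[18,10],[37,14],[40,15],[49,0]]
[[1,10],[3,0],[6,6],[10,14],[15,0],[16,4],[17,0],[18,10],[35,14],[40,15],[49,0]]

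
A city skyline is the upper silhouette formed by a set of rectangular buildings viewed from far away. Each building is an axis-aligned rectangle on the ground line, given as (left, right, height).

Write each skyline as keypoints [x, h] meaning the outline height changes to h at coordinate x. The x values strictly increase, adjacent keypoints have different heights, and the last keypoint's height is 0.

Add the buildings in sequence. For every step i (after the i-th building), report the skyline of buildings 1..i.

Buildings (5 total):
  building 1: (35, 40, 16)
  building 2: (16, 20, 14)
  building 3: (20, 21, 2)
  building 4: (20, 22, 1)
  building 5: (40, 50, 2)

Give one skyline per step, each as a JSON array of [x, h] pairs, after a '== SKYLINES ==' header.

== SKYLINES ==
[[35,16],[40,0]]
[[16,14],[20,0],[35,16],[40,0]]
[[16,14],[20,2],[21,0],[35,16],[40,0]]
[[16,14],[20,2],[21,1],[22,0],[35,16],[40,0]]
[[16,14],[20,2],[21,1],[22,0],[35,16],[40,2],[50,0]]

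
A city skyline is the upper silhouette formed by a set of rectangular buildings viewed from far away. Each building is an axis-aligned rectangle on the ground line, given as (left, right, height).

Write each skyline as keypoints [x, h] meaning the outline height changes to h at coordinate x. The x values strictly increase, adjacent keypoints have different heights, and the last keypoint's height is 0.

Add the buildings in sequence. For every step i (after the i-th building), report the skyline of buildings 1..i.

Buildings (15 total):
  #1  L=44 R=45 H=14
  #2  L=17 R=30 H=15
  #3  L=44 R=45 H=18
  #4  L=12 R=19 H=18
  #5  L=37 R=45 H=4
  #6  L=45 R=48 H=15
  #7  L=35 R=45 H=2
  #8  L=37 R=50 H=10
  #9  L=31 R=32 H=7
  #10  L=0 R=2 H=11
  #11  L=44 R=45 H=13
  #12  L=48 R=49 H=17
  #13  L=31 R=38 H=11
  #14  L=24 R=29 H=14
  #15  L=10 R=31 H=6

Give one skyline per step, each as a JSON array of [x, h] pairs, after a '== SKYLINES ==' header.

== SKYLINES ==
[[44,14],[45,0]]
[[17,15],[30,0],[44,14],[45,0]]
[[17,15],[30,0],[44,18],[45,0]]
[[12,18],[19,15],[30,0],[44,18],[45,0]]
[[12,18],[19,15],[30,0],[37,4],[44,18],[45,0]]
[[12,18],[19,15],[30,0],[37,4],[44,18],[45,15],[48,0]]
[[12,18],[19,15],[30,0],[35,2],[37,4],[44,18],[45,15],[48,0]]
[[12,18],[19,15],[30,0],[35,2],[37,10],[44,18],[45,15],[48,10],[50,0]]
[[12,18],[19,15],[30,0],[31,7],[32,0],[35,2],[37,10],[44,18],[45,15],[48,10],[50,0]]
[[0,11],[2,0],[12,18],[19,15],[30,0],[31,7],[32,0],[35,2],[37,10],[44,18],[45,15],[48,10],[50,0]]
[[0,11],[2,0],[12,18],[19,15],[30,0],[31,7],[32,0],[35,2],[37,10],[44,18],[45,15],[48,10],[50,0]]
[[0,11],[2,0],[12,18],[19,15],[30,0],[31,7],[32,0],[35,2],[37,10],[44,18],[45,15],[48,17],[49,10],[50,0]]
[[0,11],[2,0],[12,18],[19,15],[30,0],[31,11],[38,10],[44,18],[45,15],[48,17],[49,10],[50,0]]
[[0,11],[2,0],[12,18],[19,15],[30,0],[31,11],[38,10],[44,18],[45,15],[48,17],[49,10],[50,0]]
[[0,11],[2,0],[10,6],[12,18],[19,15],[30,6],[31,11],[38,10],[44,18],[45,15],[48,17],[49,10],[50,0]]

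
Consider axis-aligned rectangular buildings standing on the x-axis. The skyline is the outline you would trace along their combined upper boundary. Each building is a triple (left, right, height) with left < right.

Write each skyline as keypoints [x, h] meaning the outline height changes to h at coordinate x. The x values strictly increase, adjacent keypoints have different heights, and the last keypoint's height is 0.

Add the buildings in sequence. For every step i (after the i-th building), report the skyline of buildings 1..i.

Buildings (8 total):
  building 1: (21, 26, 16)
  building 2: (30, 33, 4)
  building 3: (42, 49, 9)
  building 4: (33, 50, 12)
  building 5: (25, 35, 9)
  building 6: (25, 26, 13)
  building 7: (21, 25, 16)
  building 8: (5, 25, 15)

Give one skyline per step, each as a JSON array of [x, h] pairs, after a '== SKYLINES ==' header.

== SKYLINES ==
[[21,16],[26,0]]
[[21,16],[26,0],[30,4],[33,0]]
[[21,16],[26,0],[30,4],[33,0],[42,9],[49,0]]
[[21,16],[26,0],[30,4],[33,12],[50,0]]
[[21,16],[26,9],[33,12],[50,0]]
[[21,16],[26,9],[33,12],[50,0]]
[[21,16],[26,9],[33,12],[50,0]]
[[5,15],[21,16],[26,9],[33,12],[50,0]]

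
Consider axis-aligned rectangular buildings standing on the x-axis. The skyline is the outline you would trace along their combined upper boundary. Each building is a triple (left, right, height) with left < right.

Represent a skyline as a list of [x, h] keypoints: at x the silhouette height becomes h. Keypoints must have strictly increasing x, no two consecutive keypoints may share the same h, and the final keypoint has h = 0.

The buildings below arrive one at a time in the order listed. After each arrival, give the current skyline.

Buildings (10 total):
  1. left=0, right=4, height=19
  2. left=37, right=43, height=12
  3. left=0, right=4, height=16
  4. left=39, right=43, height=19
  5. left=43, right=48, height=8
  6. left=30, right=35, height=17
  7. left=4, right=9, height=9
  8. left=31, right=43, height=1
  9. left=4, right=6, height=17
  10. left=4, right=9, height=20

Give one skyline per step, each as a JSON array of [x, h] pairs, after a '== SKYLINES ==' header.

== SKYLINES ==
[[0,19],[4,0]]
[[0,19],[4,0],[37,12],[43,0]]
[[0,19],[4,0],[37,12],[43,0]]
[[0,19],[4,0],[37,12],[39,19],[43,0]]
[[0,19],[4,0],[37,12],[39,19],[43,8],[48,0]]
[[0,19],[4,0],[30,17],[35,0],[37,12],[39,19],[43,8],[48,0]]
[[0,19],[4,9],[9,0],[30,17],[35,0],[37,12],[39,19],[43,8],[48,0]]
[[0,19],[4,9],[9,0],[30,17],[35,1],[37,12],[39,19],[43,8],[48,0]]
[[0,19],[4,17],[6,9],[9,0],[30,17],[35,1],[37,12],[39,19],[43,8],[48,0]]
[[0,19],[4,20],[9,0],[30,17],[35,1],[37,12],[39,19],[43,8],[48,0]]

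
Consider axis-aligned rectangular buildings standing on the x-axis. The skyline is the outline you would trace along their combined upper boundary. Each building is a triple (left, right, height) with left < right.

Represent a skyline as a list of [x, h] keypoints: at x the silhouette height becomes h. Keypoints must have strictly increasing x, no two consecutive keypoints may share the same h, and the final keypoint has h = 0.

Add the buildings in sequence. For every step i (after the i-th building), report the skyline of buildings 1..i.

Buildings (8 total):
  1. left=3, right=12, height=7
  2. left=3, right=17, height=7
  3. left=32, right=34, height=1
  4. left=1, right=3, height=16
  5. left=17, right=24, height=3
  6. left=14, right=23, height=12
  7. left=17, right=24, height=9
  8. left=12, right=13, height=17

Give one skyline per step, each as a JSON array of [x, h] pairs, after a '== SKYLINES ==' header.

== SKYLINES ==
[[3,7],[12,0]]
[[3,7],[17,0]]
[[3,7],[17,0],[32,1],[34,0]]
[[1,16],[3,7],[17,0],[32,1],[34,0]]
[[1,16],[3,7],[17,3],[24,0],[32,1],[34,0]]
[[1,16],[3,7],[14,12],[23,3],[24,0],[32,1],[34,0]]
[[1,16],[3,7],[14,12],[23,9],[24,0],[32,1],[34,0]]
[[1,16],[3,7],[12,17],[13,7],[14,12],[23,9],[24,0],[32,1],[34,0]]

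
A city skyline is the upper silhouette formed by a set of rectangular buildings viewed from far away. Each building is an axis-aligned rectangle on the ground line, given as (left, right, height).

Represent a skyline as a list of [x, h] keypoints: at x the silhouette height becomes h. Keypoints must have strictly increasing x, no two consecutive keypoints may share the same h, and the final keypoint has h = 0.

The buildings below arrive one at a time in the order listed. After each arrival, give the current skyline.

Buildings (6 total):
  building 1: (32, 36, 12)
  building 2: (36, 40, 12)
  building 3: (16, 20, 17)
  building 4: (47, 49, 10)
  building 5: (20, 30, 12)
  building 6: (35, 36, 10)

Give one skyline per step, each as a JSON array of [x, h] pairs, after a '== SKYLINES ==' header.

== SKYLINES ==
[[32,12],[36,0]]
[[32,12],[40,0]]
[[16,17],[20,0],[32,12],[40,0]]
[[16,17],[20,0],[32,12],[40,0],[47,10],[49,0]]
[[16,17],[20,12],[30,0],[32,12],[40,0],[47,10],[49,0]]
[[16,17],[20,12],[30,0],[32,12],[40,0],[47,10],[49,0]]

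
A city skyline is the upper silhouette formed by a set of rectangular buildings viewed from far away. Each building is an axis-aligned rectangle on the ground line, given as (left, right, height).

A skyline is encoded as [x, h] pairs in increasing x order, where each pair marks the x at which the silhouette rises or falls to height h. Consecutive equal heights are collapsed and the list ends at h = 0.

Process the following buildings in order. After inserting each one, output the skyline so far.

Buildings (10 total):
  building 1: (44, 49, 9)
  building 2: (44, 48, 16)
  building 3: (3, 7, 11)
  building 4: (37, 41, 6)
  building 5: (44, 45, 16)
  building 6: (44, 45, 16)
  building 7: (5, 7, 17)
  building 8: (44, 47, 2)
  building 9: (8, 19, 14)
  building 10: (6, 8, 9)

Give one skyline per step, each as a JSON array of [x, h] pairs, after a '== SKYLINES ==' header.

== SKYLINES ==
[[44,9],[49,0]]
[[44,16],[48,9],[49,0]]
[[3,11],[7,0],[44,16],[48,9],[49,0]]
[[3,11],[7,0],[37,6],[41,0],[44,16],[48,9],[49,0]]
[[3,11],[7,0],[37,6],[41,0],[44,16],[48,9],[49,0]]
[[3,11],[7,0],[37,6],[41,0],[44,16],[48,9],[49,0]]
[[3,11],[5,17],[7,0],[37,6],[41,0],[44,16],[48,9],[49,0]]
[[3,11],[5,17],[7,0],[37,6],[41,0],[44,16],[48,9],[49,0]]
[[3,11],[5,17],[7,0],[8,14],[19,0],[37,6],[41,0],[44,16],[48,9],[49,0]]
[[3,11],[5,17],[7,9],[8,14],[19,0],[37,6],[41,0],[44,16],[48,9],[49,0]]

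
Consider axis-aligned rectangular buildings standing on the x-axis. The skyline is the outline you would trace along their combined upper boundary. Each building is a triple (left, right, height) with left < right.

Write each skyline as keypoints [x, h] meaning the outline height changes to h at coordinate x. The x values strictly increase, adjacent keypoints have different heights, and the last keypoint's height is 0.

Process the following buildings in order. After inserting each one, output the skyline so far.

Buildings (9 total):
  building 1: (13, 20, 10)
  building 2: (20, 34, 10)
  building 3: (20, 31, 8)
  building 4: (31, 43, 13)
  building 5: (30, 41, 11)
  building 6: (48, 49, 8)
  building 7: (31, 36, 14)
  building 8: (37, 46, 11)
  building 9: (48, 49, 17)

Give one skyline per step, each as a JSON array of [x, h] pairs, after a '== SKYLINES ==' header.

== SKYLINES ==
[[13,10],[20,0]]
[[13,10],[34,0]]
[[13,10],[34,0]]
[[13,10],[31,13],[43,0]]
[[13,10],[30,11],[31,13],[43,0]]
[[13,10],[30,11],[31,13],[43,0],[48,8],[49,0]]
[[13,10],[30,11],[31,14],[36,13],[43,0],[48,8],[49,0]]
[[13,10],[30,11],[31,14],[36,13],[43,11],[46,0],[48,8],[49,0]]
[[13,10],[30,11],[31,14],[36,13],[43,11],[46,0],[48,17],[49,0]]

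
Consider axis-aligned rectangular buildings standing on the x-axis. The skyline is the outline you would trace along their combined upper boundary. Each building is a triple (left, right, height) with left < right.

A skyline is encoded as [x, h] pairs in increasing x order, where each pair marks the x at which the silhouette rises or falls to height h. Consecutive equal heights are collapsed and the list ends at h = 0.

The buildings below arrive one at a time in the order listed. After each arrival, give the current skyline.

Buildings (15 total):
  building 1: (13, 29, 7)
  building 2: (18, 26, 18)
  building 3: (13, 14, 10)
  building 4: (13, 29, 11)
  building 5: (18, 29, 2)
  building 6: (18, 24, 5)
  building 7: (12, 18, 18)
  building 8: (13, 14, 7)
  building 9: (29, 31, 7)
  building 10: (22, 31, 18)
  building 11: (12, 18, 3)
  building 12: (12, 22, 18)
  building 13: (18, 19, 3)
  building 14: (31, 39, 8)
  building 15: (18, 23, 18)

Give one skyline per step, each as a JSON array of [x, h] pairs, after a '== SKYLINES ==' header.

== SKYLINES ==
[[13,7],[29,0]]
[[13,7],[18,18],[26,7],[29,0]]
[[13,10],[14,7],[18,18],[26,7],[29,0]]
[[13,11],[18,18],[26,11],[29,0]]
[[13,11],[18,18],[26,11],[29,0]]
[[13,11],[18,18],[26,11],[29,0]]
[[12,18],[26,11],[29,0]]
[[12,18],[26,11],[29,0]]
[[12,18],[26,11],[29,7],[31,0]]
[[12,18],[31,0]]
[[12,18],[31,0]]
[[12,18],[31,0]]
[[12,18],[31,0]]
[[12,18],[31,8],[39,0]]
[[12,18],[31,8],[39,0]]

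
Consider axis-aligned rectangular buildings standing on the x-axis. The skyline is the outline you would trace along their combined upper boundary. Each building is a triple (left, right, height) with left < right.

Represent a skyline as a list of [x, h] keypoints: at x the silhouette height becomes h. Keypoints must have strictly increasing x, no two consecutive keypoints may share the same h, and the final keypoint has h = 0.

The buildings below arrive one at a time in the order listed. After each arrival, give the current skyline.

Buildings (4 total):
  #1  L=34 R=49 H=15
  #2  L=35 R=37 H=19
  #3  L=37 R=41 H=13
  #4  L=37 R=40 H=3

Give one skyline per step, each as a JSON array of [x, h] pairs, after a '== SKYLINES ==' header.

== SKYLINES ==
[[34,15],[49,0]]
[[34,15],[35,19],[37,15],[49,0]]
[[34,15],[35,19],[37,15],[49,0]]
[[34,15],[35,19],[37,15],[49,0]]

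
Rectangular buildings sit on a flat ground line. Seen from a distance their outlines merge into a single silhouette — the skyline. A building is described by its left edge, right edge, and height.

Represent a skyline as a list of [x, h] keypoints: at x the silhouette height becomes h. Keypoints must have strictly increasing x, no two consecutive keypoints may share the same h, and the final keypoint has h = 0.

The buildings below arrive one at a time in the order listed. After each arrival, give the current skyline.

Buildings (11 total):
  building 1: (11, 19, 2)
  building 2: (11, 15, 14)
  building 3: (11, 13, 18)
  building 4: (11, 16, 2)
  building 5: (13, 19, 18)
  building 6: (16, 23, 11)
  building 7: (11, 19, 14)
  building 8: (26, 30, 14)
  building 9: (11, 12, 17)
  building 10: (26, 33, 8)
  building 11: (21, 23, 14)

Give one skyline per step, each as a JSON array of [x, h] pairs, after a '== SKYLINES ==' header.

== SKYLINES ==
[[11,2],[19,0]]
[[11,14],[15,2],[19,0]]
[[11,18],[13,14],[15,2],[19,0]]
[[11,18],[13,14],[15,2],[19,0]]
[[11,18],[19,0]]
[[11,18],[19,11],[23,0]]
[[11,18],[19,11],[23,0]]
[[11,18],[19,11],[23,0],[26,14],[30,0]]
[[11,18],[19,11],[23,0],[26,14],[30,0]]
[[11,18],[19,11],[23,0],[26,14],[30,8],[33,0]]
[[11,18],[19,11],[21,14],[23,0],[26,14],[30,8],[33,0]]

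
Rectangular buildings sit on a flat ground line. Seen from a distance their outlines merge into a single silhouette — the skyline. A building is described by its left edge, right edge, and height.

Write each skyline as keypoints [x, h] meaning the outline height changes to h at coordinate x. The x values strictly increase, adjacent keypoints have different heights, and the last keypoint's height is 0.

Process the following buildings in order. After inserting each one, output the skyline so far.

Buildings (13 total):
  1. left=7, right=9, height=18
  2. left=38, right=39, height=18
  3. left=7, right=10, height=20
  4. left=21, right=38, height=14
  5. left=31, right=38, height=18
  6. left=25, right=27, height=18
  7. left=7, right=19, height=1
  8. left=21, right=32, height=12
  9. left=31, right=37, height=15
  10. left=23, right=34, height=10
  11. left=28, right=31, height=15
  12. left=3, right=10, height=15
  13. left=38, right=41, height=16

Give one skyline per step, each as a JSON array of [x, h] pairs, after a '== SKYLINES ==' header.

== SKYLINES ==
[[7,18],[9,0]]
[[7,18],[9,0],[38,18],[39,0]]
[[7,20],[10,0],[38,18],[39,0]]
[[7,20],[10,0],[21,14],[38,18],[39,0]]
[[7,20],[10,0],[21,14],[31,18],[39,0]]
[[7,20],[10,0],[21,14],[25,18],[27,14],[31,18],[39,0]]
[[7,20],[10,1],[19,0],[21,14],[25,18],[27,14],[31,18],[39,0]]
[[7,20],[10,1],[19,0],[21,14],[25,18],[27,14],[31,18],[39,0]]
[[7,20],[10,1],[19,0],[21,14],[25,18],[27,14],[31,18],[39,0]]
[[7,20],[10,1],[19,0],[21,14],[25,18],[27,14],[31,18],[39,0]]
[[7,20],[10,1],[19,0],[21,14],[25,18],[27,14],[28,15],[31,18],[39,0]]
[[3,15],[7,20],[10,1],[19,0],[21,14],[25,18],[27,14],[28,15],[31,18],[39,0]]
[[3,15],[7,20],[10,1],[19,0],[21,14],[25,18],[27,14],[28,15],[31,18],[39,16],[41,0]]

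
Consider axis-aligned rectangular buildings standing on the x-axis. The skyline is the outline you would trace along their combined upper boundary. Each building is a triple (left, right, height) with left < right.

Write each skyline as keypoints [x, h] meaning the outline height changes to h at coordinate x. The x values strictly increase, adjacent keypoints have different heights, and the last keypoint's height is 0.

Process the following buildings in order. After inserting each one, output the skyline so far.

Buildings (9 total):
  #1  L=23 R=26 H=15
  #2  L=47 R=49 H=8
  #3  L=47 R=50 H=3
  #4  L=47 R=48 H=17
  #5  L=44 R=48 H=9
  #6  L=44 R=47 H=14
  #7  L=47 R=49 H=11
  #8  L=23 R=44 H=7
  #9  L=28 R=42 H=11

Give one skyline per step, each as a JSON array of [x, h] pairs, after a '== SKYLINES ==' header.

== SKYLINES ==
[[23,15],[26,0]]
[[23,15],[26,0],[47,8],[49,0]]
[[23,15],[26,0],[47,8],[49,3],[50,0]]
[[23,15],[26,0],[47,17],[48,8],[49,3],[50,0]]
[[23,15],[26,0],[44,9],[47,17],[48,8],[49,3],[50,0]]
[[23,15],[26,0],[44,14],[47,17],[48,8],[49,3],[50,0]]
[[23,15],[26,0],[44,14],[47,17],[48,11],[49,3],[50,0]]
[[23,15],[26,7],[44,14],[47,17],[48,11],[49,3],[50,0]]
[[23,15],[26,7],[28,11],[42,7],[44,14],[47,17],[48,11],[49,3],[50,0]]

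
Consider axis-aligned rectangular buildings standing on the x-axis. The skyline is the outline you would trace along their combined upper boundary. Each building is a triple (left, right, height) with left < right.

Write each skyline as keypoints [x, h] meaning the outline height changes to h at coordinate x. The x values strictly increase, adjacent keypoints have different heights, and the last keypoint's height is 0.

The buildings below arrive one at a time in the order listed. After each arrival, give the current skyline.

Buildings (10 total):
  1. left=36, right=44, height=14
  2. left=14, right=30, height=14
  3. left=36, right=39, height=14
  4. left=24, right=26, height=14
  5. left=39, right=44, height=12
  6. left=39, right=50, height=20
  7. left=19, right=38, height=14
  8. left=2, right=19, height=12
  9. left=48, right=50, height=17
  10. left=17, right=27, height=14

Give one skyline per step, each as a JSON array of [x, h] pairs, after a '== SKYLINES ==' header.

== SKYLINES ==
[[36,14],[44,0]]
[[14,14],[30,0],[36,14],[44,0]]
[[14,14],[30,0],[36,14],[44,0]]
[[14,14],[30,0],[36,14],[44,0]]
[[14,14],[30,0],[36,14],[44,0]]
[[14,14],[30,0],[36,14],[39,20],[50,0]]
[[14,14],[39,20],[50,0]]
[[2,12],[14,14],[39,20],[50,0]]
[[2,12],[14,14],[39,20],[50,0]]
[[2,12],[14,14],[39,20],[50,0]]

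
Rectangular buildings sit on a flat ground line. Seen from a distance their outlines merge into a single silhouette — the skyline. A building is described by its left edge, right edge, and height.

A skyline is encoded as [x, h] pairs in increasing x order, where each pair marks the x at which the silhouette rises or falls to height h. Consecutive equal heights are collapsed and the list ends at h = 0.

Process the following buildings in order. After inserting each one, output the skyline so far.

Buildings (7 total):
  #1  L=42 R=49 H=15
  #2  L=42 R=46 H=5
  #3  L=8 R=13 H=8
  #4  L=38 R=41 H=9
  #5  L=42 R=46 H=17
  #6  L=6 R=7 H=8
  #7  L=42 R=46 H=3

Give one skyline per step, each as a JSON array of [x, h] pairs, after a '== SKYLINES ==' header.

== SKYLINES ==
[[42,15],[49,0]]
[[42,15],[49,0]]
[[8,8],[13,0],[42,15],[49,0]]
[[8,8],[13,0],[38,9],[41,0],[42,15],[49,0]]
[[8,8],[13,0],[38,9],[41,0],[42,17],[46,15],[49,0]]
[[6,8],[7,0],[8,8],[13,0],[38,9],[41,0],[42,17],[46,15],[49,0]]
[[6,8],[7,0],[8,8],[13,0],[38,9],[41,0],[42,17],[46,15],[49,0]]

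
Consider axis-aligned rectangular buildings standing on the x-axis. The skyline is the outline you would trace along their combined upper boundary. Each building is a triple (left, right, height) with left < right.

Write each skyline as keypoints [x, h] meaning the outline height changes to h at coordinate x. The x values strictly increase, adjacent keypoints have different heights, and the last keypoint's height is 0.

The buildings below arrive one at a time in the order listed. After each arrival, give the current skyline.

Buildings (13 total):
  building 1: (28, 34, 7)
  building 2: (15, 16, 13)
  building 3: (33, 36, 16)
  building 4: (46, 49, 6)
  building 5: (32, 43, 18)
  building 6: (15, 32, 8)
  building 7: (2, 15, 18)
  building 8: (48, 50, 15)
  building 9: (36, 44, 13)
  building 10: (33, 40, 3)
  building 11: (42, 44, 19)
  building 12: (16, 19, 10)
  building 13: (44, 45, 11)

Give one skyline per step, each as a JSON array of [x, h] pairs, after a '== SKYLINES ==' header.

== SKYLINES ==
[[28,7],[34,0]]
[[15,13],[16,0],[28,7],[34,0]]
[[15,13],[16,0],[28,7],[33,16],[36,0]]
[[15,13],[16,0],[28,7],[33,16],[36,0],[46,6],[49,0]]
[[15,13],[16,0],[28,7],[32,18],[43,0],[46,6],[49,0]]
[[15,13],[16,8],[32,18],[43,0],[46,6],[49,0]]
[[2,18],[15,13],[16,8],[32,18],[43,0],[46,6],[49,0]]
[[2,18],[15,13],[16,8],[32,18],[43,0],[46,6],[48,15],[50,0]]
[[2,18],[15,13],[16,8],[32,18],[43,13],[44,0],[46,6],[48,15],[50,0]]
[[2,18],[15,13],[16,8],[32,18],[43,13],[44,0],[46,6],[48,15],[50,0]]
[[2,18],[15,13],[16,8],[32,18],[42,19],[44,0],[46,6],[48,15],[50,0]]
[[2,18],[15,13],[16,10],[19,8],[32,18],[42,19],[44,0],[46,6],[48,15],[50,0]]
[[2,18],[15,13],[16,10],[19,8],[32,18],[42,19],[44,11],[45,0],[46,6],[48,15],[50,0]]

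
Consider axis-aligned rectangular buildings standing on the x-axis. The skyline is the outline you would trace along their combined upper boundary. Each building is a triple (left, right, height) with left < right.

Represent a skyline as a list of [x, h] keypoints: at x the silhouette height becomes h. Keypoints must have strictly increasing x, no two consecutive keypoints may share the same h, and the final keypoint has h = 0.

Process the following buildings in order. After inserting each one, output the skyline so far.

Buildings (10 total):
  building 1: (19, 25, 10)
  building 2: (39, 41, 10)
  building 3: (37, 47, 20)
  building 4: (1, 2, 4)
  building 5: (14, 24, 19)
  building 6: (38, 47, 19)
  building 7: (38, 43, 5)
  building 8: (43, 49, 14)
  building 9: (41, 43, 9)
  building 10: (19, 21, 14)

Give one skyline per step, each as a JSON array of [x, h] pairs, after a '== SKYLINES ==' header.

== SKYLINES ==
[[19,10],[25,0]]
[[19,10],[25,0],[39,10],[41,0]]
[[19,10],[25,0],[37,20],[47,0]]
[[1,4],[2,0],[19,10],[25,0],[37,20],[47,0]]
[[1,4],[2,0],[14,19],[24,10],[25,0],[37,20],[47,0]]
[[1,4],[2,0],[14,19],[24,10],[25,0],[37,20],[47,0]]
[[1,4],[2,0],[14,19],[24,10],[25,0],[37,20],[47,0]]
[[1,4],[2,0],[14,19],[24,10],[25,0],[37,20],[47,14],[49,0]]
[[1,4],[2,0],[14,19],[24,10],[25,0],[37,20],[47,14],[49,0]]
[[1,4],[2,0],[14,19],[24,10],[25,0],[37,20],[47,14],[49,0]]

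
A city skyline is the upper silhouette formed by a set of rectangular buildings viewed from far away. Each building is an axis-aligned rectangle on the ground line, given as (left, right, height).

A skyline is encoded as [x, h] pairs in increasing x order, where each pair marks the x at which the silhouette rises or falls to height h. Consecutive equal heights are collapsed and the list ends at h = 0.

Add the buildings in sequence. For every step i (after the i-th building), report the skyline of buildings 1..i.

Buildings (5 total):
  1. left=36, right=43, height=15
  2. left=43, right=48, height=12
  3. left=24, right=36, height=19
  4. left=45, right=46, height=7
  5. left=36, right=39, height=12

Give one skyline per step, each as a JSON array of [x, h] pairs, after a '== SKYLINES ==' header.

== SKYLINES ==
[[36,15],[43,0]]
[[36,15],[43,12],[48,0]]
[[24,19],[36,15],[43,12],[48,0]]
[[24,19],[36,15],[43,12],[48,0]]
[[24,19],[36,15],[43,12],[48,0]]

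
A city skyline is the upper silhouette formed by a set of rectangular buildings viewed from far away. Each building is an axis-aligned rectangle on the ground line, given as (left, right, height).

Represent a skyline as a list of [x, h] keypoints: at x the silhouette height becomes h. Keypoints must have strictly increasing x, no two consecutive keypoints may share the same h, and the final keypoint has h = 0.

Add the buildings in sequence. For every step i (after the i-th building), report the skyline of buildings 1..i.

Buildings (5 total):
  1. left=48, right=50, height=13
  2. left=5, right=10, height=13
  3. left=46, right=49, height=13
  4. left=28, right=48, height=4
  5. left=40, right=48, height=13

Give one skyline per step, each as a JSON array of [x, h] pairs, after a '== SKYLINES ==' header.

== SKYLINES ==
[[48,13],[50,0]]
[[5,13],[10,0],[48,13],[50,0]]
[[5,13],[10,0],[46,13],[50,0]]
[[5,13],[10,0],[28,4],[46,13],[50,0]]
[[5,13],[10,0],[28,4],[40,13],[50,0]]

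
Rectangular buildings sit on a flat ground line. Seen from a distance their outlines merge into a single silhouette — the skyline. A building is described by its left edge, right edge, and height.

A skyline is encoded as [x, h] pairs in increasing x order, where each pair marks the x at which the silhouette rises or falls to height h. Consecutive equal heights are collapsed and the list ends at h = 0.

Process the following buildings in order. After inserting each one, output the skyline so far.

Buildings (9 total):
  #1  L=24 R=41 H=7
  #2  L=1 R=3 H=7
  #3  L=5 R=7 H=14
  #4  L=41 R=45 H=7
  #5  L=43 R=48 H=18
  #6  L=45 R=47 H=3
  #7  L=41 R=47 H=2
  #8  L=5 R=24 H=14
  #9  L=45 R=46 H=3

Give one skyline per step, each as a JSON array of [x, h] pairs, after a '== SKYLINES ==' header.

== SKYLINES ==
[[24,7],[41,0]]
[[1,7],[3,0],[24,7],[41,0]]
[[1,7],[3,0],[5,14],[7,0],[24,7],[41,0]]
[[1,7],[3,0],[5,14],[7,0],[24,7],[45,0]]
[[1,7],[3,0],[5,14],[7,0],[24,7],[43,18],[48,0]]
[[1,7],[3,0],[5,14],[7,0],[24,7],[43,18],[48,0]]
[[1,7],[3,0],[5,14],[7,0],[24,7],[43,18],[48,0]]
[[1,7],[3,0],[5,14],[24,7],[43,18],[48,0]]
[[1,7],[3,0],[5,14],[24,7],[43,18],[48,0]]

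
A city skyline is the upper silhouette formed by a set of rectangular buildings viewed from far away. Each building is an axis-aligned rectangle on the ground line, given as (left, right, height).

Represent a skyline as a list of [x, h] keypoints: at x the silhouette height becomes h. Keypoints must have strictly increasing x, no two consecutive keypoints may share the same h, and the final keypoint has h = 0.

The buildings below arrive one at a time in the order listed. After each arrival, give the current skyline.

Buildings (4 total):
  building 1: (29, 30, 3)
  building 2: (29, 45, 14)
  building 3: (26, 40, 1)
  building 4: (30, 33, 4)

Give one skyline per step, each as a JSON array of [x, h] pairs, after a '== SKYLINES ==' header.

== SKYLINES ==
[[29,3],[30,0]]
[[29,14],[45,0]]
[[26,1],[29,14],[45,0]]
[[26,1],[29,14],[45,0]]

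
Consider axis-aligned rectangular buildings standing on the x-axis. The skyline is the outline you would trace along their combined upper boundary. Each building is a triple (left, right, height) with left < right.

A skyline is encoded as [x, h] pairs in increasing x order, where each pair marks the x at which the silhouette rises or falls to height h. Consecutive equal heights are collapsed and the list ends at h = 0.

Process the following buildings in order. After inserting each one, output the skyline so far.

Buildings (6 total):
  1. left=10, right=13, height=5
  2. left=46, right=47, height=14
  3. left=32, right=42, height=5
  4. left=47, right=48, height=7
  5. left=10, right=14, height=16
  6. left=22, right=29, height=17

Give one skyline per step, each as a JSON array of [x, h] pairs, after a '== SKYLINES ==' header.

== SKYLINES ==
[[10,5],[13,0]]
[[10,5],[13,0],[46,14],[47,0]]
[[10,5],[13,0],[32,5],[42,0],[46,14],[47,0]]
[[10,5],[13,0],[32,5],[42,0],[46,14],[47,7],[48,0]]
[[10,16],[14,0],[32,5],[42,0],[46,14],[47,7],[48,0]]
[[10,16],[14,0],[22,17],[29,0],[32,5],[42,0],[46,14],[47,7],[48,0]]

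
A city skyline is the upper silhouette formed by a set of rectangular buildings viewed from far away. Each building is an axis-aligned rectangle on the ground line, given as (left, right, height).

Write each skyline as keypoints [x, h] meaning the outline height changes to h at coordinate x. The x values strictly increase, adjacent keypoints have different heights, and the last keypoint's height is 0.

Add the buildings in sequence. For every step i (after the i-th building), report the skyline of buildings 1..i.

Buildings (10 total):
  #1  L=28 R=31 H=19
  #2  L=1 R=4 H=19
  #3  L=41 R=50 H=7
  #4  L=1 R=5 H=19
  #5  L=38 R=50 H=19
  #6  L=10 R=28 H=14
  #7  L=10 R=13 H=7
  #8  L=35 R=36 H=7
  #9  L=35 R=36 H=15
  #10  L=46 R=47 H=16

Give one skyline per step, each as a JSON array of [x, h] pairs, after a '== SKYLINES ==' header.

== SKYLINES ==
[[28,19],[31,0]]
[[1,19],[4,0],[28,19],[31,0]]
[[1,19],[4,0],[28,19],[31,0],[41,7],[50,0]]
[[1,19],[5,0],[28,19],[31,0],[41,7],[50,0]]
[[1,19],[5,0],[28,19],[31,0],[38,19],[50,0]]
[[1,19],[5,0],[10,14],[28,19],[31,0],[38,19],[50,0]]
[[1,19],[5,0],[10,14],[28,19],[31,0],[38,19],[50,0]]
[[1,19],[5,0],[10,14],[28,19],[31,0],[35,7],[36,0],[38,19],[50,0]]
[[1,19],[5,0],[10,14],[28,19],[31,0],[35,15],[36,0],[38,19],[50,0]]
[[1,19],[5,0],[10,14],[28,19],[31,0],[35,15],[36,0],[38,19],[50,0]]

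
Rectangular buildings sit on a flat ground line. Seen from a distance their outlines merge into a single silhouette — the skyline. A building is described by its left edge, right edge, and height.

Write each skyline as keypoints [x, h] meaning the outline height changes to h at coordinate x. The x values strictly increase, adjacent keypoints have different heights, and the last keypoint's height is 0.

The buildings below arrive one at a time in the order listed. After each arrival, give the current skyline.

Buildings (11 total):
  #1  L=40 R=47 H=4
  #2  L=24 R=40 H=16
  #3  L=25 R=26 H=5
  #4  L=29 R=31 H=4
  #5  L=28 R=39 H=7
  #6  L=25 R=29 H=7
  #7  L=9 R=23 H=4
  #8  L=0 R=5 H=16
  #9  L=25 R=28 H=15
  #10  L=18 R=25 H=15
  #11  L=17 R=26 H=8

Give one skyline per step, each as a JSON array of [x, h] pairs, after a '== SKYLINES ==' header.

== SKYLINES ==
[[40,4],[47,0]]
[[24,16],[40,4],[47,0]]
[[24,16],[40,4],[47,0]]
[[24,16],[40,4],[47,0]]
[[24,16],[40,4],[47,0]]
[[24,16],[40,4],[47,0]]
[[9,4],[23,0],[24,16],[40,4],[47,0]]
[[0,16],[5,0],[9,4],[23,0],[24,16],[40,4],[47,0]]
[[0,16],[5,0],[9,4],[23,0],[24,16],[40,4],[47,0]]
[[0,16],[5,0],[9,4],[18,15],[24,16],[40,4],[47,0]]
[[0,16],[5,0],[9,4],[17,8],[18,15],[24,16],[40,4],[47,0]]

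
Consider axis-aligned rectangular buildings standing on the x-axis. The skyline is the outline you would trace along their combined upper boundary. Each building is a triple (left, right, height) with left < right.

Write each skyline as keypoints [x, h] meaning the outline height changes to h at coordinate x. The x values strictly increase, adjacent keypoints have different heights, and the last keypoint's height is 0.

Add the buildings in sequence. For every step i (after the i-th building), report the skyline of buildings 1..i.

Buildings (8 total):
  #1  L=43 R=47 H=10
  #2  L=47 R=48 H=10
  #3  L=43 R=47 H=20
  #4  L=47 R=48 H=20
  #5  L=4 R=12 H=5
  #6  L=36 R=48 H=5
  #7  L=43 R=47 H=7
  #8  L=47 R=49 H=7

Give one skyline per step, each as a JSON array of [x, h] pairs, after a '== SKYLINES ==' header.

== SKYLINES ==
[[43,10],[47,0]]
[[43,10],[48,0]]
[[43,20],[47,10],[48,0]]
[[43,20],[48,0]]
[[4,5],[12,0],[43,20],[48,0]]
[[4,5],[12,0],[36,5],[43,20],[48,0]]
[[4,5],[12,0],[36,5],[43,20],[48,0]]
[[4,5],[12,0],[36,5],[43,20],[48,7],[49,0]]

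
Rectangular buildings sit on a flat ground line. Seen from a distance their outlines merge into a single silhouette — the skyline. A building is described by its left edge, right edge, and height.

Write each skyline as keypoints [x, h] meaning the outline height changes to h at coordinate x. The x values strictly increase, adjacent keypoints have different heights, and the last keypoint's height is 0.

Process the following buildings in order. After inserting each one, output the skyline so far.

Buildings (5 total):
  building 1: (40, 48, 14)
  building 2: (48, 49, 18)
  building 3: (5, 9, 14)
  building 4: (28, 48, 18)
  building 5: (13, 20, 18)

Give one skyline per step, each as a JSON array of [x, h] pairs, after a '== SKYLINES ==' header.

== SKYLINES ==
[[40,14],[48,0]]
[[40,14],[48,18],[49,0]]
[[5,14],[9,0],[40,14],[48,18],[49,0]]
[[5,14],[9,0],[28,18],[49,0]]
[[5,14],[9,0],[13,18],[20,0],[28,18],[49,0]]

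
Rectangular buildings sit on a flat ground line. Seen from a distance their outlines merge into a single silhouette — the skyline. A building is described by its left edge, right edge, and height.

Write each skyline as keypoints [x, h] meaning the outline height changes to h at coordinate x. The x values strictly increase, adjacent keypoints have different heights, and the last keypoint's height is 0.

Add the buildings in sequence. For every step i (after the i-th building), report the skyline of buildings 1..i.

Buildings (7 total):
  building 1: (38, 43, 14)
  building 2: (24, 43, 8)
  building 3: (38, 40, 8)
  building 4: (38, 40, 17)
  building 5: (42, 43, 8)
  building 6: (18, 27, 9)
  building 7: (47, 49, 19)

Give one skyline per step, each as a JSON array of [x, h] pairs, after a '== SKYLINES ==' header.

== SKYLINES ==
[[38,14],[43,0]]
[[24,8],[38,14],[43,0]]
[[24,8],[38,14],[43,0]]
[[24,8],[38,17],[40,14],[43,0]]
[[24,8],[38,17],[40,14],[43,0]]
[[18,9],[27,8],[38,17],[40,14],[43,0]]
[[18,9],[27,8],[38,17],[40,14],[43,0],[47,19],[49,0]]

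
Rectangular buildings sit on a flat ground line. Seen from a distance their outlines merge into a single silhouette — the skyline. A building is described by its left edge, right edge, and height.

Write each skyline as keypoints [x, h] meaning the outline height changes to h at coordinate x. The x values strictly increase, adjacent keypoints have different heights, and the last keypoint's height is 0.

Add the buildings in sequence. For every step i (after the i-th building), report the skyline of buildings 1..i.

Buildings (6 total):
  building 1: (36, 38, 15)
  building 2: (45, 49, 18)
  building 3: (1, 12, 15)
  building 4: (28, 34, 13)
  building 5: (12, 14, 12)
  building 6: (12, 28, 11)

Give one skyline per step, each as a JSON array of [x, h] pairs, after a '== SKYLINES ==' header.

== SKYLINES ==
[[36,15],[38,0]]
[[36,15],[38,0],[45,18],[49,0]]
[[1,15],[12,0],[36,15],[38,0],[45,18],[49,0]]
[[1,15],[12,0],[28,13],[34,0],[36,15],[38,0],[45,18],[49,0]]
[[1,15],[12,12],[14,0],[28,13],[34,0],[36,15],[38,0],[45,18],[49,0]]
[[1,15],[12,12],[14,11],[28,13],[34,0],[36,15],[38,0],[45,18],[49,0]]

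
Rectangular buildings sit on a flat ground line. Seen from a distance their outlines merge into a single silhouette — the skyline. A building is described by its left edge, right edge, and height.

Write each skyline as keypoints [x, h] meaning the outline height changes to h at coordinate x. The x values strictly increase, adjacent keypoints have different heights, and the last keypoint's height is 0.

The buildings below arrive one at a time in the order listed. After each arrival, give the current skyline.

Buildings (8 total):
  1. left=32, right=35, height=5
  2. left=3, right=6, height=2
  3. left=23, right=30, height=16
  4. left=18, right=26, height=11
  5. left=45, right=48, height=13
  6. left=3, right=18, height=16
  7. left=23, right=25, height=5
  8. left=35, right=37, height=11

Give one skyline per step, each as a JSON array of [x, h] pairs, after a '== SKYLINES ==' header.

== SKYLINES ==
[[32,5],[35,0]]
[[3,2],[6,0],[32,5],[35,0]]
[[3,2],[6,0],[23,16],[30,0],[32,5],[35,0]]
[[3,2],[6,0],[18,11],[23,16],[30,0],[32,5],[35,0]]
[[3,2],[6,0],[18,11],[23,16],[30,0],[32,5],[35,0],[45,13],[48,0]]
[[3,16],[18,11],[23,16],[30,0],[32,5],[35,0],[45,13],[48,0]]
[[3,16],[18,11],[23,16],[30,0],[32,5],[35,0],[45,13],[48,0]]
[[3,16],[18,11],[23,16],[30,0],[32,5],[35,11],[37,0],[45,13],[48,0]]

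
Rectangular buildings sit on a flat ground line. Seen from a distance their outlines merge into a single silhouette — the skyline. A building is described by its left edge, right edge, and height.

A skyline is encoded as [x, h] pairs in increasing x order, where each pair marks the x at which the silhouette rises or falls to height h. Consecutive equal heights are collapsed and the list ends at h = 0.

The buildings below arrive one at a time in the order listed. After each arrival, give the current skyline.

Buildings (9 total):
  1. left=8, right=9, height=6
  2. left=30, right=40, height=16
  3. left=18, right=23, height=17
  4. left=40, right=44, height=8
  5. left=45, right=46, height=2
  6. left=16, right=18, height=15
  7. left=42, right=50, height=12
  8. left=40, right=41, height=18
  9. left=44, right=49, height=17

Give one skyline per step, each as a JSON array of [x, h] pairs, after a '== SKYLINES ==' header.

== SKYLINES ==
[[8,6],[9,0]]
[[8,6],[9,0],[30,16],[40,0]]
[[8,6],[9,0],[18,17],[23,0],[30,16],[40,0]]
[[8,6],[9,0],[18,17],[23,0],[30,16],[40,8],[44,0]]
[[8,6],[9,0],[18,17],[23,0],[30,16],[40,8],[44,0],[45,2],[46,0]]
[[8,6],[9,0],[16,15],[18,17],[23,0],[30,16],[40,8],[44,0],[45,2],[46,0]]
[[8,6],[9,0],[16,15],[18,17],[23,0],[30,16],[40,8],[42,12],[50,0]]
[[8,6],[9,0],[16,15],[18,17],[23,0],[30,16],[40,18],[41,8],[42,12],[50,0]]
[[8,6],[9,0],[16,15],[18,17],[23,0],[30,16],[40,18],[41,8],[42,12],[44,17],[49,12],[50,0]]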